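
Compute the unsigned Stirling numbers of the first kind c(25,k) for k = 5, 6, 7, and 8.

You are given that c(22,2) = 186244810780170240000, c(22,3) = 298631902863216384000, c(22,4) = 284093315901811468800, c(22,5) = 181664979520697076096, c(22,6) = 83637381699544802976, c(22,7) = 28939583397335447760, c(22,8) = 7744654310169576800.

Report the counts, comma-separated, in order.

2677503356427960382362624, 1323714091579185857760000, 496910165055549644836800, 145901905527662649288000

row 23: T[23][3]=22·298631902863216384000+186244810780170240000=6756146673770930688000  T[23][4]=22·284093315901811468800+298631902863216384000=6548684852703068697600  T[23][5]=22·181664979520697076096+284093315901811468800=4280722865357147142912  T[23][6]=22·83637381699544802976+181664979520697076096=2021687376910682741568  T[23][7]=22·28939583397335447760+83637381699544802976=720308216440924653696  T[23][8]=22·7744654310169576800+28939583397335447760=199321978221066137360
row 24: T[24][4]=23·6548684852703068697600+6756146673770930688000=157375898285941510732800  T[24][5]=23·4280722865357147142912+6548684852703068697600=105005310755917452984576  T[24][6]=23·2021687376910682741568+4280722865357147142912=50779532534302850198976  T[24][7]=23·720308216440924653696+2021687376910682741568=18588776355051949776576  T[24][8]=23·199321978221066137360+720308216440924653696=5304713715525445812976
row 25: T[25][5]=24·105005310755917452984576+157375898285941510732800=2677503356427960382362624  T[25][6]=24·50779532534302850198976+105005310755917452984576=1323714091579185857760000  T[25][7]=24·18588776355051949776576+50779532534302850198976=496910165055549644836800  T[25][8]=24·5304713715525445812976+18588776355051949776576=145901905527662649288000
Read c(25,5) = 2677503356427960382362624, c(25,6) = 1323714091579185857760000, c(25,7) = 496910165055549644836800, c(25,8) = 145901905527662649288000.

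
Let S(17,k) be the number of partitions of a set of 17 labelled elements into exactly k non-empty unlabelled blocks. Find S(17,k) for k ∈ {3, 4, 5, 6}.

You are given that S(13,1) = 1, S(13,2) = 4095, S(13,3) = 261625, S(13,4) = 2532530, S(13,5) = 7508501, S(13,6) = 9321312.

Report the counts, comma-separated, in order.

row 14: T[14][1]=1·1+0=1  T[14][2]=2·4095+1=8191  T[14][3]=3·261625+4095=788970  T[14][4]=4·2532530+261625=10391745  T[14][5]=5·7508501+2532530=40075035  T[14][6]=6·9321312+7508501=63436373
row 15: T[15][1]=1·1+0=1  T[15][2]=2·8191+1=16383  T[15][3]=3·788970+8191=2375101  T[15][4]=4·10391745+788970=42355950  T[15][5]=5·40075035+10391745=210766920  T[15][6]=6·63436373+40075035=420693273
row 16: T[16][2]=2·16383+1=32767  T[16][3]=3·2375101+16383=7141686  T[16][4]=4·42355950+2375101=171798901  T[16][5]=5·210766920+42355950=1096190550  T[16][6]=6·420693273+210766920=2734926558
row 17: T[17][3]=3·7141686+32767=21457825  T[17][4]=4·171798901+7141686=694337290  T[17][5]=5·1096190550+171798901=5652751651  T[17][6]=6·2734926558+1096190550=17505749898
Read S(17,3) = 21457825, S(17,4) = 694337290, S(17,5) = 5652751651, S(17,6) = 17505749898.

21457825, 694337290, 5652751651, 17505749898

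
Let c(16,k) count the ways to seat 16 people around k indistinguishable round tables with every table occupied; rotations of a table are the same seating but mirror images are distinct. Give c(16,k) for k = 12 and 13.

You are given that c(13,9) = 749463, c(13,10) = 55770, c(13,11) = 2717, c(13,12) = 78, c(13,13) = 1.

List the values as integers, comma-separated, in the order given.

r14: T_14,10=13×55770+749463=1474473; T_14,11=13×2717+55770=91091; T_14,12=13×78+2717=3731; T_14,13=13×1+78=91
r15: T_15,11=14×91091+1474473=2749747; T_15,12=14×3731+91091=143325; T_15,13=14×91+3731=5005
r16: T_16,12=15×143325+2749747=4899622; T_16,13=15×5005+143325=218400
Read c(16,12) = 4899622, c(16,13) = 218400.

4899622, 218400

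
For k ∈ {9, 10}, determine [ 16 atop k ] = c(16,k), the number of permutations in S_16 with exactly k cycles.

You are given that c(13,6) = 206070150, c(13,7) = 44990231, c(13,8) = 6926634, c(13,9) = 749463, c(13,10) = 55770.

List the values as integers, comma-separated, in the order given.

8207628000, 928095740

row 14: T[14][7]=13·44990231+206070150=790943153  T[14][8]=13·6926634+44990231=135036473  T[14][9]=13·749463+6926634=16669653  T[14][10]=13·55770+749463=1474473
row 15: T[15][8]=14·135036473+790943153=2681453775  T[15][9]=14·16669653+135036473=368411615  T[15][10]=14·1474473+16669653=37312275
row 16: T[16][9]=15·368411615+2681453775=8207628000  T[16][10]=15·37312275+368411615=928095740
Read c(16,9) = 8207628000, c(16,10) = 928095740.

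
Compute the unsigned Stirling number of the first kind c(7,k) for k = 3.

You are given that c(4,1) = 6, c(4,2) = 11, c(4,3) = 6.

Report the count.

1624

[5] T[5,1]:4*6+0=24 · T[5,2]:4*11+6=50 · T[5,3]:4*6+11=35
[6] T[6,2]:5*50+24=274 · T[6,3]:5*35+50=225
[7] T[7,3]:6*225+274=1624
Read c(7,3) = 1624.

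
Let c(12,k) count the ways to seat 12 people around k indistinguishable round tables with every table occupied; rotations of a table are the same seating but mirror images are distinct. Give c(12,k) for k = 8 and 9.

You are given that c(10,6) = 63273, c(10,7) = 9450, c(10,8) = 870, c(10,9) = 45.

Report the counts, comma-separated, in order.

357423, 32670

row 11: T[11][7]=10·9450+63273=157773  T[11][8]=10·870+9450=18150  T[11][9]=10·45+870=1320
row 12: T[12][8]=11·18150+157773=357423  T[12][9]=11·1320+18150=32670
Read c(12,8) = 357423, c(12,9) = 32670.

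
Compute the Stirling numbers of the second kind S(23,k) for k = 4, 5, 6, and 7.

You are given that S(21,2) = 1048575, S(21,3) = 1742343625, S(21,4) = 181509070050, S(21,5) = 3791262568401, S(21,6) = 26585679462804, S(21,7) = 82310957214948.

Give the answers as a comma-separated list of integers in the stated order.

@22  (22,3):1742343625·3+1048575→5228079450, (22,4):181509070050·4+1742343625→727778623825, (22,5):3791262568401·5+181509070050→19137821912055, (22,6):26585679462804·6+3791262568401→163305339345225, (22,7):82310957214948·7+26585679462804→602762379967440
@23  (23,4):727778623825·4+5228079450→2916342574750, (23,5):19137821912055·5+727778623825→96416888184100, (23,6):163305339345225·6+19137821912055→998969857983405, (23,7):602762379967440·7+163305339345225→4382641999117305
Read S(23,4) = 2916342574750, S(23,5) = 96416888184100, S(23,6) = 998969857983405, S(23,7) = 4382641999117305.

2916342574750, 96416888184100, 998969857983405, 4382641999117305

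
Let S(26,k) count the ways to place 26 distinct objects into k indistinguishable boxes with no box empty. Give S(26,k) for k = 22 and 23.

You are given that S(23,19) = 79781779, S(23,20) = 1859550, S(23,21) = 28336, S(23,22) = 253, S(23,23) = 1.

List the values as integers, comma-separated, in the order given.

238929405, 4126200

r24: T_24,20=20×1859550+79781779=116972779; T_24,21=21×28336+1859550=2454606; T_24,22=22×253+28336=33902; T_24,23=23×1+253=276
r25: T_25,21=21×2454606+116972779=168519505; T_25,22=22×33902+2454606=3200450; T_25,23=23×276+33902=40250
r26: T_26,22=22×3200450+168519505=238929405; T_26,23=23×40250+3200450=4126200
Read S(26,22) = 238929405, S(26,23) = 4126200.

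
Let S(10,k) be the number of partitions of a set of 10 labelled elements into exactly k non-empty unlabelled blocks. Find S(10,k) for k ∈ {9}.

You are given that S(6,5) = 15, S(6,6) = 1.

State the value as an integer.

45

i=7: T(7,6)=15+6·1=21 | T(7,7)=1+7·0=1
i=8: T(8,7)=21+7·1=28 | T(8,8)=1+8·0=1
i=9: T(9,8)=28+8·1=36 | T(9,9)=1+9·0=1
i=10: T(10,9)=36+9·1=45
Read S(10,9) = 45.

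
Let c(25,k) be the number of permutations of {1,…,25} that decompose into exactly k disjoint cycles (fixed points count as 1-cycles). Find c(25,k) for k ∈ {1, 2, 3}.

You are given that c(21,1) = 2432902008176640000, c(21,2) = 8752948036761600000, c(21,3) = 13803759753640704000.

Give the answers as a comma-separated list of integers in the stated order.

row 22: T[22][1]=21·2432902008176640000+0=51090942171709440000  T[22][2]=21·8752948036761600000+2432902008176640000=186244810780170240000  T[22][3]=21·13803759753640704000+8752948036761600000=298631902863216384000
row 23: T[23][1]=22·51090942171709440000+0=1124000727777607680000  T[23][2]=22·186244810780170240000+51090942171709440000=4148476779335454720000  T[23][3]=22·298631902863216384000+186244810780170240000=6756146673770930688000
row 24: T[24][1]=23·1124000727777607680000+0=25852016738884976640000  T[24][2]=23·4148476779335454720000+1124000727777607680000=96538966652493066240000  T[24][3]=23·6756146673770930688000+4148476779335454720000=159539850276066860544000
row 25: T[25][1]=24·25852016738884976640000+0=620448401733239439360000  T[25][2]=24·96538966652493066240000+25852016738884976640000=2342787216398718566400000  T[25][3]=24·159539850276066860544000+96538966652493066240000=3925495373278097719296000
Read c(25,1) = 620448401733239439360000, c(25,2) = 2342787216398718566400000, c(25,3) = 3925495373278097719296000.

620448401733239439360000, 2342787216398718566400000, 3925495373278097719296000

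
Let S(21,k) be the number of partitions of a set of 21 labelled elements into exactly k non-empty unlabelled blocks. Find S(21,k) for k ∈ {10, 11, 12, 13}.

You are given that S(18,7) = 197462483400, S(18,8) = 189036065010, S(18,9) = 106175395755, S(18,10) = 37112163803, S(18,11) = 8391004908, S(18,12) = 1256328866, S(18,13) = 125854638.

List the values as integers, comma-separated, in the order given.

[19] T[19,8]:8*189036065010+197462483400=1709751003480 · T[19,9]:9*106175395755+189036065010=1144614626805 · T[19,10]:10*37112163803+106175395755=477297033785 · T[19,11]:11*8391004908+37112163803=129413217791 · T[19,12]:12*1256328866+8391004908=23466951300 · T[19,13]:13*125854638+1256328866=2892439160
[20] T[20,9]:9*1144614626805+1709751003480=12011282644725 · T[20,10]:10*477297033785+1144614626805=5917584964655 · T[20,11]:11*129413217791+477297033785=1900842429486 · T[20,12]:12*23466951300+129413217791=411016633391 · T[20,13]:13*2892439160+23466951300=61068660380
[21] T[21,10]:10*5917584964655+12011282644725=71187132291275 · T[21,11]:11*1900842429486+5917584964655=26826851689001 · T[21,12]:12*411016633391+1900842429486=6833042030178 · T[21,13]:13*61068660380+411016633391=1204909218331
Read S(21,10) = 71187132291275, S(21,11) = 26826851689001, S(21,12) = 6833042030178, S(21,13) = 1204909218331.

71187132291275, 26826851689001, 6833042030178, 1204909218331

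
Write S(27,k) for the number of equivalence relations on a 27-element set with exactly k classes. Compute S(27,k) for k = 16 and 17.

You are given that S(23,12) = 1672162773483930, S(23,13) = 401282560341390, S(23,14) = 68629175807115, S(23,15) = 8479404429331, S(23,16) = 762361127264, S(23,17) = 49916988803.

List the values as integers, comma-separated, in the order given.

294063066070824960, 35569317763922670

i=24: T(24,13)=1672162773483930+13·401282560341390=6888836057922000 | T(24,14)=401282560341390+14·68629175807115=1362091021641000 | T(24,15)=68629175807115+15·8479404429331=195820242247080 | T(24,16)=8479404429331+16·762361127264=20677182465555 | T(24,17)=762361127264+17·49916988803=1610949936915
i=25: T(25,14)=6888836057922000+14·1362091021641000=25958110360896000 | T(25,15)=1362091021641000+15·195820242247080=4299394655347200 | T(25,16)=195820242247080+16·20677182465555=526655161695960 | T(25,17)=20677182465555+17·1610949936915=48063331393110
i=26: T(26,15)=25958110360896000+15·4299394655347200=90449030191104000 | T(26,16)=4299394655347200+16·526655161695960=12725877242482560 | T(26,17)=526655161695960+17·48063331393110=1343731795378830
i=27: T(27,16)=90449030191104000+16·12725877242482560=294063066070824960 | T(27,17)=12725877242482560+17·1343731795378830=35569317763922670
Read S(27,16) = 294063066070824960, S(27,17) = 35569317763922670.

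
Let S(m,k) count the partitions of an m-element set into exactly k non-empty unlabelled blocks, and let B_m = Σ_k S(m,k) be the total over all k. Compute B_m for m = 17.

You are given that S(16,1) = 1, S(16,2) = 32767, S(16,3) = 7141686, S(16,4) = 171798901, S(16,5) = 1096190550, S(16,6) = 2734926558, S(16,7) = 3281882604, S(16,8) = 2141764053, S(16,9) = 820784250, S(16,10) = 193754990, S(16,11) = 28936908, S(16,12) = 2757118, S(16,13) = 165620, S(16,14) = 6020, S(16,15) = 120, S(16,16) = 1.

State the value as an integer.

82864869804

[17] T[17,1]:1*1+0=1 · T[17,2]:2*32767+1=65535 · T[17,3]:3*7141686+32767=21457825 · T[17,4]:4*171798901+7141686=694337290 · T[17,5]:5*1096190550+171798901=5652751651 · T[17,6]:6*2734926558+1096190550=17505749898 · T[17,7]:7*3281882604+2734926558=25708104786 · T[17,8]:8*2141764053+3281882604=20415995028 · T[17,9]:9*820784250+2141764053=9528822303 · T[17,10]:10*193754990+820784250=2758334150 · T[17,11]:11*28936908+193754990=512060978 · T[17,12]:12*2757118+28936908=62022324 · T[17,13]:13*165620+2757118=4910178 · T[17,14]:14*6020+165620=249900 · T[17,15]:15*120+6020=7820 · T[17,16]:16*1+120=136 · T[17,17]:17*0+1=1
B_17 = ΣS(17,k) = 1+65535+21457825+694337290+5652751651+17505749898+25708104786+20415995028+9528822303+2758334150+512060978+62022324+4910178+249900+7820+136+1 = 82864869804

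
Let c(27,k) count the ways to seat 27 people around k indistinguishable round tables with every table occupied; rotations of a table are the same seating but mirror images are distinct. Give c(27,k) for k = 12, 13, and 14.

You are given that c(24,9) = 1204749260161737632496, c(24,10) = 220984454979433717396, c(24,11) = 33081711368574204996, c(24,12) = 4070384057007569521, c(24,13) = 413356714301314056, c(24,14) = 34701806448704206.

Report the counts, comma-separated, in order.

143271701777645411127300, 16778377273555183648050, 1654339178844590073615

[25] T[25,10]:24*220984454979433717396+1204749260161737632496=6508376179668146850000 · T[25,11]:24*33081711368574204996+220984454979433717396=1014945527825214637300 · T[25,12]:24*4070384057007569521+33081711368574204996=130770928736755873500 · T[25,13]:24*413356714301314056+4070384057007569521=13990945200239106865 · T[25,14]:24*34701806448704206+413356714301314056=1246200069070215000
[26] T[26,11]:25*1014945527825214637300+6508376179668146850000=31882014375298512782500 · T[26,12]:25*130770928736755873500+1014945527825214637300=4284218746244111474800 · T[26,13]:25*13990945200239106865+130770928736755873500=480544558742733545125 · T[26,14]:25*1246200069070215000+13990945200239106865=45145946926994481865
[27] T[27,12]:26*4284218746244111474800+31882014375298512782500=143271701777645411127300 · T[27,13]:26*480544558742733545125+4284218746244111474800=16778377273555183648050 · T[27,14]:26*45145946926994481865+480544558742733545125=1654339178844590073615
Read c(27,12) = 143271701777645411127300, c(27,13) = 16778377273555183648050, c(27,14) = 1654339178844590073615.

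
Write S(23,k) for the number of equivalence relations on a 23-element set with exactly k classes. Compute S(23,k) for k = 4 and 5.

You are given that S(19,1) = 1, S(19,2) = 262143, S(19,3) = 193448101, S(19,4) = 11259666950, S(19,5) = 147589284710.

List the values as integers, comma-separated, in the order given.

2916342574750, 96416888184100

[20] T[20,1]:1*1+0=1 · T[20,2]:2*262143+1=524287 · T[20,3]:3*193448101+262143=580606446 · T[20,4]:4*11259666950+193448101=45232115901 · T[20,5]:5*147589284710+11259666950=749206090500
[21] T[21,2]:2*524287+1=1048575 · T[21,3]:3*580606446+524287=1742343625 · T[21,4]:4*45232115901+580606446=181509070050 · T[21,5]:5*749206090500+45232115901=3791262568401
[22] T[22,3]:3*1742343625+1048575=5228079450 · T[22,4]:4*181509070050+1742343625=727778623825 · T[22,5]:5*3791262568401+181509070050=19137821912055
[23] T[23,4]:4*727778623825+5228079450=2916342574750 · T[23,5]:5*19137821912055+727778623825=96416888184100
Read S(23,4) = 2916342574750, S(23,5) = 96416888184100.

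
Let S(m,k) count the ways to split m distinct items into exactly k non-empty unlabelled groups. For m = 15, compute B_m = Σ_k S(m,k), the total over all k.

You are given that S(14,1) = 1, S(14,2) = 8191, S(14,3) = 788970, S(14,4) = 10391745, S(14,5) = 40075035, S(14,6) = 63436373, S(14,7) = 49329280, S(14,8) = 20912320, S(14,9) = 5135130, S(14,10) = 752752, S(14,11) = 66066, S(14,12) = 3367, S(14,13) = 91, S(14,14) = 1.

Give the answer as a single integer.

row 15: T[15][1]=1·1+0=1  T[15][2]=2·8191+1=16383  T[15][3]=3·788970+8191=2375101  T[15][4]=4·10391745+788970=42355950  T[15][5]=5·40075035+10391745=210766920  T[15][6]=6·63436373+40075035=420693273  T[15][7]=7·49329280+63436373=408741333  T[15][8]=8·20912320+49329280=216627840  T[15][9]=9·5135130+20912320=67128490  T[15][10]=10·752752+5135130=12662650  T[15][11]=11·66066+752752=1479478  T[15][12]=12·3367+66066=106470  T[15][13]=13·91+3367=4550  T[15][14]=14·1+91=105  T[15][15]=15·0+1=1
B_15 = ΣS(15,k) = 1+16383+2375101+42355950+210766920+420693273+408741333+216627840+67128490+12662650+1479478+106470+4550+105+1 = 1382958545

1382958545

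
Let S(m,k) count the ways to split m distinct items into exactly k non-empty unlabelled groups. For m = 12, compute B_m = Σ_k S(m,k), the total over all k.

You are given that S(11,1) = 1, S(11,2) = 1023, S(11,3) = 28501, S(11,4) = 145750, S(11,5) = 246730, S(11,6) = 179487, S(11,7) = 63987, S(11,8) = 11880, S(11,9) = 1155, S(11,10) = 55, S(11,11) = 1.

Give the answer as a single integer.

4213597

r12: T_12,1=1×1+0=1; T_12,2=2×1023+1=2047; T_12,3=3×28501+1023=86526; T_12,4=4×145750+28501=611501; T_12,5=5×246730+145750=1379400; T_12,6=6×179487+246730=1323652; T_12,7=7×63987+179487=627396; T_12,8=8×11880+63987=159027; T_12,9=9×1155+11880=22275; T_12,10=10×55+1155=1705; T_12,11=11×1+55=66; T_12,12=12×0+1=1
B_12 = ΣS(12,k) = 1+2047+86526+611501+1379400+1323652+627396+159027+22275+1705+66+1 = 4213597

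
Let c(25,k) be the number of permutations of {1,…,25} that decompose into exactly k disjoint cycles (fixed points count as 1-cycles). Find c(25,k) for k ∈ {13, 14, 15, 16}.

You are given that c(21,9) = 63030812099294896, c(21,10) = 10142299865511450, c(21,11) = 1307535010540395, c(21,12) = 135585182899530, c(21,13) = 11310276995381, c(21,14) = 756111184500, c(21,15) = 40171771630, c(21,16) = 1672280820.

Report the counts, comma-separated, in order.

13990945200239106865, 1246200069070215000, 92446911376173550, 5700586321864500

@22  (22,10):10142299865511450·21+63030812099294896→276019109275035346, (22,11):1307535010540395·21+10142299865511450→37600535086859745, (22,12):135585182899530·21+1307535010540395→4154823851430525, (22,13):11310276995381·21+135585182899530→373100999802531, (22,14):756111184500·21+11310276995381→27188611869881, (22,15):40171771630·21+756111184500→1599718388730, (22,16):1672280820·21+40171771630→75289668850
@23  (23,11):37600535086859745·22+276019109275035346→1103230881185949736, (23,12):4154823851430525·22+37600535086859745→129006659818331295, (23,13):373100999802531·22+4154823851430525→12363045847086207, (23,14):27188611869881·22+373100999802531→971250460939913, (23,15):1599718388730·22+27188611869881→62382416421941, (23,16):75289668850·22+1599718388730→3256091103430
@24  (24,12):129006659818331295·23+1103230881185949736→4070384057007569521, (24,13):12363045847086207·23+129006659818331295→413356714301314056, (24,14):971250460939913·23+12363045847086207→34701806448704206, (24,15):62382416421941·23+971250460939913→2406046038644556, (24,16):3256091103430·23+62382416421941→137272511800831
@25  (25,13):413356714301314056·24+4070384057007569521→13990945200239106865, (25,14):34701806448704206·24+413356714301314056→1246200069070215000, (25,15):2406046038644556·24+34701806448704206→92446911376173550, (25,16):137272511800831·24+2406046038644556→5700586321864500
Read c(25,13) = 13990945200239106865, c(25,14) = 1246200069070215000, c(25,15) = 92446911376173550, c(25,16) = 5700586321864500.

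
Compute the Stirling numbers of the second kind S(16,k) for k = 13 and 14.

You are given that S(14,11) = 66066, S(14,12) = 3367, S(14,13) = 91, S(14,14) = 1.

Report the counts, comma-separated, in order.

r15: T_15,12=12×3367+66066=106470; T_15,13=13×91+3367=4550; T_15,14=14×1+91=105
r16: T_16,13=13×4550+106470=165620; T_16,14=14×105+4550=6020
Read S(16,13) = 165620, S(16,14) = 6020.

165620, 6020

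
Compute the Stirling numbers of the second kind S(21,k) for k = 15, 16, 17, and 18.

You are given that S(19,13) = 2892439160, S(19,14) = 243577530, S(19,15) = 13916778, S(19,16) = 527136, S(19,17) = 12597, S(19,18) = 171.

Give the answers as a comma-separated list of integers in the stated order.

13087462580, 809944464, 34952799, 1023435

@20  (20,14):243577530·14+2892439160→6302524580, (20,15):13916778·15+243577530→452329200, (20,16):527136·16+13916778→22350954, (20,17):12597·17+527136→741285, (20,18):171·18+12597→15675
@21  (21,15):452329200·15+6302524580→13087462580, (21,16):22350954·16+452329200→809944464, (21,17):741285·17+22350954→34952799, (21,18):15675·18+741285→1023435
Read S(21,15) = 13087462580, S(21,16) = 809944464, S(21,17) = 34952799, S(21,18) = 1023435.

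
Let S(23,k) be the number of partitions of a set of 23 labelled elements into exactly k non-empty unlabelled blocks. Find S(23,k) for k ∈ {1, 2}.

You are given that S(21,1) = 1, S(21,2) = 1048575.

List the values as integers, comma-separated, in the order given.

row 22: T[22][1]=1·1+0=1  T[22][2]=2·1048575+1=2097151
row 23: T[23][1]=1·1+0=1  T[23][2]=2·2097151+1=4194303
Read S(23,1) = 1, S(23,2) = 4194303.

1, 4194303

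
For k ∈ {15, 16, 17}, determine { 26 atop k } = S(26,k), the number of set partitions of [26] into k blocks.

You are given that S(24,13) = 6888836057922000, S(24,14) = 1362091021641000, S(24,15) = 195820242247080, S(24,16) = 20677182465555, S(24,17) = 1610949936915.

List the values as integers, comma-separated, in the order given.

@25  (25,14):1362091021641000·14+6888836057922000→25958110360896000, (25,15):195820242247080·15+1362091021641000→4299394655347200, (25,16):20677182465555·16+195820242247080→526655161695960, (25,17):1610949936915·17+20677182465555→48063331393110
@26  (26,15):4299394655347200·15+25958110360896000→90449030191104000, (26,16):526655161695960·16+4299394655347200→12725877242482560, (26,17):48063331393110·17+526655161695960→1343731795378830
Read S(26,15) = 90449030191104000, S(26,16) = 12725877242482560, S(26,17) = 1343731795378830.

90449030191104000, 12725877242482560, 1343731795378830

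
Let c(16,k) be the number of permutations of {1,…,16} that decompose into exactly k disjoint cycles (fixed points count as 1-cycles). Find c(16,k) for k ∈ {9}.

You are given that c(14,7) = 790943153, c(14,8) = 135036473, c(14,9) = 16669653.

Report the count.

r15: T_15,8=14×135036473+790943153=2681453775; T_15,9=14×16669653+135036473=368411615
r16: T_16,9=15×368411615+2681453775=8207628000
Read c(16,9) = 8207628000.

8207628000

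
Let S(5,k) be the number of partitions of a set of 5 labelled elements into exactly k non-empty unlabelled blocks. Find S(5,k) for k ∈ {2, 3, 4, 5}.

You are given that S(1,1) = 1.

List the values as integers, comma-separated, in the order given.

r2: T_2,1=1×1+0=1; T_2,2=2×0+1=1
r3: T_3,1=1×1+0=1; T_3,2=2×1+1=3; T_3,3=3×0+1=1
r4: T_4,1=1×1+0=1; T_4,2=2×3+1=7; T_4,3=3×1+3=6; T_4,4=4×0+1=1
r5: T_5,2=2×7+1=15; T_5,3=3×6+7=25; T_5,4=4×1+6=10; T_5,5=5×0+1=1
Read S(5,2) = 15, S(5,3) = 25, S(5,4) = 10, S(5,5) = 1.

15, 25, 10, 1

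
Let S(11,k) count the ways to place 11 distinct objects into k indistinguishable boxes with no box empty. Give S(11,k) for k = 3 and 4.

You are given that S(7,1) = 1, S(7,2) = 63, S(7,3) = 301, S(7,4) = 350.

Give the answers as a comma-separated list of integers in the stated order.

@8  (8,1):1·1+0→1, (8,2):63·2+1→127, (8,3):301·3+63→966, (8,4):350·4+301→1701
@9  (9,1):1·1+0→1, (9,2):127·2+1→255, (9,3):966·3+127→3025, (9,4):1701·4+966→7770
@10  (10,2):255·2+1→511, (10,3):3025·3+255→9330, (10,4):7770·4+3025→34105
@11  (11,3):9330·3+511→28501, (11,4):34105·4+9330→145750
Read S(11,3) = 28501, S(11,4) = 145750.

28501, 145750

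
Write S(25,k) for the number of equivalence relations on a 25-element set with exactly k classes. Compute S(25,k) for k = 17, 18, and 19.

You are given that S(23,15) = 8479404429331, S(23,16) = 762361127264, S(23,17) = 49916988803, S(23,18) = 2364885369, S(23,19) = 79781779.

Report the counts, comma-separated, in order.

@24  (24,16):762361127264·16+8479404429331→20677182465555, (24,17):49916988803·17+762361127264→1610949936915, (24,18):2364885369·18+49916988803→92484925445, (24,19):79781779·19+2364885369→3880739170
@25  (25,17):1610949936915·17+20677182465555→48063331393110, (25,18):92484925445·18+1610949936915→3275678594925, (25,19):3880739170·19+92484925445→166218969675
Read S(25,17) = 48063331393110, S(25,18) = 3275678594925, S(25,19) = 166218969675.

48063331393110, 3275678594925, 166218969675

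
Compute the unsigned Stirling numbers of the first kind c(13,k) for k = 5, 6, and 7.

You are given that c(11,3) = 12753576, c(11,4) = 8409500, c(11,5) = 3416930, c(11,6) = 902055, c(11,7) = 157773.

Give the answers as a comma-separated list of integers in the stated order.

row 12: T[12][4]=11·8409500+12753576=105258076  T[12][5]=11·3416930+8409500=45995730  T[12][6]=11·902055+3416930=13339535  T[12][7]=11·157773+902055=2637558
row 13: T[13][5]=12·45995730+105258076=657206836  T[13][6]=12·13339535+45995730=206070150  T[13][7]=12·2637558+13339535=44990231
Read c(13,5) = 657206836, c(13,6) = 206070150, c(13,7) = 44990231.

657206836, 206070150, 44990231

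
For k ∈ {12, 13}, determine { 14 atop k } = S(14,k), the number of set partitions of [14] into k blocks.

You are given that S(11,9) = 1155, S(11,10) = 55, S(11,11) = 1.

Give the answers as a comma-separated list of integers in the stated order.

i=12: T(12,10)=1155+10·55=1705 | T(12,11)=55+11·1=66 | T(12,12)=1+12·0=1
i=13: T(13,11)=1705+11·66=2431 | T(13,12)=66+12·1=78 | T(13,13)=1+13·0=1
i=14: T(14,12)=2431+12·78=3367 | T(14,13)=78+13·1=91
Read S(14,12) = 3367, S(14,13) = 91.

3367, 91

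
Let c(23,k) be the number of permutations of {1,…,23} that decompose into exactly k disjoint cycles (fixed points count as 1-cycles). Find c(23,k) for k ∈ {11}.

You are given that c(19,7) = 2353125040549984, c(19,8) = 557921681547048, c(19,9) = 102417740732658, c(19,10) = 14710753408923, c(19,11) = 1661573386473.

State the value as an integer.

[20] T[20,8]:19*557921681547048+2353125040549984=12953636989943896 · T[20,9]:19*102417740732658+557921681547048=2503858755467550 · T[20,10]:19*14710753408923+102417740732658=381922055502195 · T[20,11]:19*1661573386473+14710753408923=46280647751910
[21] T[21,9]:20*2503858755467550+12953636989943896=63030812099294896 · T[21,10]:20*381922055502195+2503858755467550=10142299865511450 · T[21,11]:20*46280647751910+381922055502195=1307535010540395
[22] T[22,10]:21*10142299865511450+63030812099294896=276019109275035346 · T[22,11]:21*1307535010540395+10142299865511450=37600535086859745
[23] T[23,11]:22*37600535086859745+276019109275035346=1103230881185949736
Read c(23,11) = 1103230881185949736.

1103230881185949736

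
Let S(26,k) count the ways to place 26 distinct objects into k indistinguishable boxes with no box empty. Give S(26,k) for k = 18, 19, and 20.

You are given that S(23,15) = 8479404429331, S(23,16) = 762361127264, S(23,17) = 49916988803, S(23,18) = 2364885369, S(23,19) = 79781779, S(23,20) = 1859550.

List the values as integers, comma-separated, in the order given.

@24  (24,16):762361127264·16+8479404429331→20677182465555, (24,17):49916988803·17+762361127264→1610949936915, (24,18):2364885369·18+49916988803→92484925445, (24,19):79781779·19+2364885369→3880739170, (24,20):1859550·20+79781779→116972779
@25  (25,17):1610949936915·17+20677182465555→48063331393110, (25,18):92484925445·18+1610949936915→3275678594925, (25,19):3880739170·19+92484925445→166218969675, (25,20):116972779·20+3880739170→6220194750
@26  (26,18):3275678594925·18+48063331393110→107025546101760, (26,19):166218969675·19+3275678594925→6433839018750, (26,20):6220194750·20+166218969675→290622864675
Read S(26,18) = 107025546101760, S(26,19) = 6433839018750, S(26,20) = 290622864675.

107025546101760, 6433839018750, 290622864675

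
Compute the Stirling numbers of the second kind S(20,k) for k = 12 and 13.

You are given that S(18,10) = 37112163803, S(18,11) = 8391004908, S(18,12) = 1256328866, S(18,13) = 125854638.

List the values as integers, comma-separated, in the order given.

411016633391, 61068660380

i=19: T(19,11)=37112163803+11·8391004908=129413217791 | T(19,12)=8391004908+12·1256328866=23466951300 | T(19,13)=1256328866+13·125854638=2892439160
i=20: T(20,12)=129413217791+12·23466951300=411016633391 | T(20,13)=23466951300+13·2892439160=61068660380
Read S(20,12) = 411016633391, S(20,13) = 61068660380.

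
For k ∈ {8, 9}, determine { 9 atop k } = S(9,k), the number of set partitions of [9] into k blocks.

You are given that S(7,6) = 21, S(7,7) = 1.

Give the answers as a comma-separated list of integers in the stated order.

r8: T_8,7=7×1+21=28; T_8,8=8×0+1=1
r9: T_9,8=8×1+28=36; T_9,9=9×0+1=1
Read S(9,8) = 36, S(9,9) = 1.

36, 1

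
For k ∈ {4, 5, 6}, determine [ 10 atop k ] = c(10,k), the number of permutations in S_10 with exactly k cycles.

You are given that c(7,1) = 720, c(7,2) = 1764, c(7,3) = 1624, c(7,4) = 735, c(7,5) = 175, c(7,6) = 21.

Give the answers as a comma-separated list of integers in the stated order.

723680, 269325, 63273

i=8: T(8,2)=720+7·1764=13068 | T(8,3)=1764+7·1624=13132 | T(8,4)=1624+7·735=6769 | T(8,5)=735+7·175=1960 | T(8,6)=175+7·21=322
i=9: T(9,3)=13068+8·13132=118124 | T(9,4)=13132+8·6769=67284 | T(9,5)=6769+8·1960=22449 | T(9,6)=1960+8·322=4536
i=10: T(10,4)=118124+9·67284=723680 | T(10,5)=67284+9·22449=269325 | T(10,6)=22449+9·4536=63273
Read c(10,4) = 723680, c(10,5) = 269325, c(10,6) = 63273.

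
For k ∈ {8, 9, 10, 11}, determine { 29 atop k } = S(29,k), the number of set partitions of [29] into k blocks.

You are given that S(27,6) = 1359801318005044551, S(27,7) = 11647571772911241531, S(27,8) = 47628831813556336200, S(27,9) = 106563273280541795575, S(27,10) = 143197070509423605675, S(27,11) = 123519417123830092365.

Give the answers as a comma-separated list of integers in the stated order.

r28: T_28,7=7×11647571772911241531+1359801318005044551=82892803728383735268; T_28,8=8×47628831813556336200+11647571772911241531=392678226281361931131; T_28,9=9×106563273280541795575+47628831813556336200=1006698291338432496375; T_28,10=10×143197070509423605675+106563273280541795575=1538533978374777852325; T_28,11=11×123519417123830092365+143197070509423605675=1501910658871554621690
r29: T_29,8=8×392678226281361931131+82892803728383735268=3224318613979279184316; T_29,9=9×1006698291338432496375+392678226281361931131=9452962848327254398506; T_29,10=10×1538533978374777852325+1006698291338432496375=16392038075086211019625; T_29,11=11×1501910658871554621690+1538533978374777852325=18059551225961878690915
Read S(29,8) = 3224318613979279184316, S(29,9) = 9452962848327254398506, S(29,10) = 16392038075086211019625, S(29,11) = 18059551225961878690915.

3224318613979279184316, 9452962848327254398506, 16392038075086211019625, 18059551225961878690915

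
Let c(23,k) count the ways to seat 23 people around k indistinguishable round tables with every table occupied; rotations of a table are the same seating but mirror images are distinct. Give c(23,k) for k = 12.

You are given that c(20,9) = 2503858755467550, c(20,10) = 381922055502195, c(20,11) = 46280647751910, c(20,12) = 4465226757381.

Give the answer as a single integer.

129006659818331295

i=21: T(21,10)=2503858755467550+20·381922055502195=10142299865511450 | T(21,11)=381922055502195+20·46280647751910=1307535010540395 | T(21,12)=46280647751910+20·4465226757381=135585182899530
i=22: T(22,11)=10142299865511450+21·1307535010540395=37600535086859745 | T(22,12)=1307535010540395+21·135585182899530=4154823851430525
i=23: T(23,12)=37600535086859745+22·4154823851430525=129006659818331295
Read c(23,12) = 129006659818331295.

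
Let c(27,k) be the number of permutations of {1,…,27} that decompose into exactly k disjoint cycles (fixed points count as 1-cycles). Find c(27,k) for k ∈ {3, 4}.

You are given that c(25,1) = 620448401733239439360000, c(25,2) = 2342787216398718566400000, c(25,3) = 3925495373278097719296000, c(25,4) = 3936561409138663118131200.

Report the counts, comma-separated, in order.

2671674589068831403868160000, 2761307967193712729035776000

[26] T[26,2]:25*2342787216398718566400000+620448401733239439360000=59190128811701203599360000 · T[26,3]:25*3925495373278097719296000+2342787216398718566400000=100480171548351161548800000 · T[26,4]:25*3936561409138663118131200+3925495373278097719296000=102339530601744675672576000
[27] T[27,3]:26*100480171548351161548800000+59190128811701203599360000=2671674589068831403868160000 · T[27,4]:26*102339530601744675672576000+100480171548351161548800000=2761307967193712729035776000
Read c(27,3) = 2671674589068831403868160000, c(27,4) = 2761307967193712729035776000.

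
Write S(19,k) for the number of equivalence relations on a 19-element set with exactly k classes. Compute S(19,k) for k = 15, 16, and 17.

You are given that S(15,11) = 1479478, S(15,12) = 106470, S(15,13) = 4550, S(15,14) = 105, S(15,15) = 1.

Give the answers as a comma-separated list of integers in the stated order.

@16  (16,12):106470·12+1479478→2757118, (16,13):4550·13+106470→165620, (16,14):105·14+4550→6020, (16,15):1·15+105→120, (16,16):0·16+1→1
@17  (17,13):165620·13+2757118→4910178, (17,14):6020·14+165620→249900, (17,15):120·15+6020→7820, (17,16):1·16+120→136, (17,17):0·17+1→1
@18  (18,14):249900·14+4910178→8408778, (18,15):7820·15+249900→367200, (18,16):136·16+7820→9996, (18,17):1·17+136→153
@19  (19,15):367200·15+8408778→13916778, (19,16):9996·16+367200→527136, (19,17):153·17+9996→12597
Read S(19,15) = 13916778, S(19,16) = 527136, S(19,17) = 12597.

13916778, 527136, 12597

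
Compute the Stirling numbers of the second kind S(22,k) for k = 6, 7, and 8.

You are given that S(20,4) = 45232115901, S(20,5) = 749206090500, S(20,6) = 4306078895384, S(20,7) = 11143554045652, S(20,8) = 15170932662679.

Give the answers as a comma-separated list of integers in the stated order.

r21: T_21,5=5×749206090500+45232115901=3791262568401; T_21,6=6×4306078895384+749206090500=26585679462804; T_21,7=7×11143554045652+4306078895384=82310957214948; T_21,8=8×15170932662679+11143554045652=132511015347084
r22: T_22,6=6×26585679462804+3791262568401=163305339345225; T_22,7=7×82310957214948+26585679462804=602762379967440; T_22,8=8×132511015347084+82310957214948=1142399079991620
Read S(22,6) = 163305339345225, S(22,7) = 602762379967440, S(22,8) = 1142399079991620.

163305339345225, 602762379967440, 1142399079991620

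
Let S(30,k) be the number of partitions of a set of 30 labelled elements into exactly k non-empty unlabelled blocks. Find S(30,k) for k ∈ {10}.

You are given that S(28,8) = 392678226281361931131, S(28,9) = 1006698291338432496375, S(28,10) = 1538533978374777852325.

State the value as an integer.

r29: T_29,9=9×1006698291338432496375+392678226281361931131=9452962848327254398506; T_29,10=10×1538533978374777852325+1006698291338432496375=16392038075086211019625
r30: T_30,10=10×16392038075086211019625+9452962848327254398506=173373343599189364594756
Read S(30,10) = 173373343599189364594756.

173373343599189364594756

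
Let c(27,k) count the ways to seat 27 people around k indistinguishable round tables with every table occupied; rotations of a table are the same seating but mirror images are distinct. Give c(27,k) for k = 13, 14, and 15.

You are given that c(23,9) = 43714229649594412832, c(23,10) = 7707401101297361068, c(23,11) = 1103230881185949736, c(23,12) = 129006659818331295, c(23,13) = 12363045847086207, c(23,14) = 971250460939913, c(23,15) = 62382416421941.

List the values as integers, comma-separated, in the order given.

16778377273555183648050, 1654339178844590073615, 137637641117332879365

i=24: T(24,10)=43714229649594412832+23·7707401101297361068=220984454979433717396 | T(24,11)=7707401101297361068+23·1103230881185949736=33081711368574204996 | T(24,12)=1103230881185949736+23·129006659818331295=4070384057007569521 | T(24,13)=129006659818331295+23·12363045847086207=413356714301314056 | T(24,14)=12363045847086207+23·971250460939913=34701806448704206 | T(24,15)=971250460939913+23·62382416421941=2406046038644556
i=25: T(25,11)=220984454979433717396+24·33081711368574204996=1014945527825214637300 | T(25,12)=33081711368574204996+24·4070384057007569521=130770928736755873500 | T(25,13)=4070384057007569521+24·413356714301314056=13990945200239106865 | T(25,14)=413356714301314056+24·34701806448704206=1246200069070215000 | T(25,15)=34701806448704206+24·2406046038644556=92446911376173550
i=26: T(26,12)=1014945527825214637300+25·130770928736755873500=4284218746244111474800 | T(26,13)=130770928736755873500+25·13990945200239106865=480544558742733545125 | T(26,14)=13990945200239106865+25·1246200069070215000=45145946926994481865 | T(26,15)=1246200069070215000+25·92446911376173550=3557372853474553750
i=27: T(27,13)=4284218746244111474800+26·480544558742733545125=16778377273555183648050 | T(27,14)=480544558742733545125+26·45145946926994481865=1654339178844590073615 | T(27,15)=45145946926994481865+26·3557372853474553750=137637641117332879365
Read c(27,13) = 16778377273555183648050, c(27,14) = 1654339178844590073615, c(27,15) = 137637641117332879365.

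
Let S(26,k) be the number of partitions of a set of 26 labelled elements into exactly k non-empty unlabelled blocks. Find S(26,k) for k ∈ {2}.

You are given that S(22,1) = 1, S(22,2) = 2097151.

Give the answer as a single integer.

row 23: T[23][1]=1·1+0=1  T[23][2]=2·2097151+1=4194303
row 24: T[24][1]=1·1+0=1  T[24][2]=2·4194303+1=8388607
row 25: T[25][1]=1·1+0=1  T[25][2]=2·8388607+1=16777215
row 26: T[26][2]=2·16777215+1=33554431
Read S(26,2) = 33554431.

33554431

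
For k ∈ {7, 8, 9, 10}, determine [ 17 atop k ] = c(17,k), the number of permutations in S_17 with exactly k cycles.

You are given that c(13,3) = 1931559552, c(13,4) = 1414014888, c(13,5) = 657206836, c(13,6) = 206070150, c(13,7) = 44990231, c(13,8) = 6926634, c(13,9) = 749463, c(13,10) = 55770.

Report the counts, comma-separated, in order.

i=14: T(14,4)=1931559552+13·1414014888=20313753096 | T(14,5)=1414014888+13·657206836=9957703756 | T(14,6)=657206836+13·206070150=3336118786 | T(14,7)=206070150+13·44990231=790943153 | T(14,8)=44990231+13·6926634=135036473 | T(14,9)=6926634+13·749463=16669653 | T(14,10)=749463+13·55770=1474473
i=15: T(15,5)=20313753096+14·9957703756=159721605680 | T(15,6)=9957703756+14·3336118786=56663366760 | T(15,7)=3336118786+14·790943153=14409322928 | T(15,8)=790943153+14·135036473=2681453775 | T(15,9)=135036473+14·16669653=368411615 | T(15,10)=16669653+14·1474473=37312275
i=16: T(16,6)=159721605680+15·56663366760=1009672107080 | T(16,7)=56663366760+15·14409322928=272803210680 | T(16,8)=14409322928+15·2681453775=54631129553 | T(16,9)=2681453775+15·368411615=8207628000 | T(16,10)=368411615+15·37312275=928095740
i=17: T(17,7)=1009672107080+16·272803210680=5374523477960 | T(17,8)=272803210680+16·54631129553=1146901283528 | T(17,9)=54631129553+16·8207628000=185953177553 | T(17,10)=8207628000+16·928095740=23057159840
Read c(17,7) = 5374523477960, c(17,8) = 1146901283528, c(17,9) = 185953177553, c(17,10) = 23057159840.

5374523477960, 1146901283528, 185953177553, 23057159840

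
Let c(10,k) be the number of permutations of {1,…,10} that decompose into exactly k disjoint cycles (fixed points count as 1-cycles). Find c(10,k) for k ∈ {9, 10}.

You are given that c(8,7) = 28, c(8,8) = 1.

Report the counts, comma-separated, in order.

45, 1

r9: T_9,8=8×1+28=36; T_9,9=8×0+1=1
r10: T_10,9=9×1+36=45; T_10,10=9×0+1=1
Read c(10,9) = 45, c(10,10) = 1.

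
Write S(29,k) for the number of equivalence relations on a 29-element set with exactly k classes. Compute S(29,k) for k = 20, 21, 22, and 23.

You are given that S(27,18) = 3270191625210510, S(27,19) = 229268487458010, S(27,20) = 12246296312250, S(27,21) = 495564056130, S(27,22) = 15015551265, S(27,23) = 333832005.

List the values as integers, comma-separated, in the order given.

17110181160972900, 949910385013590, 40823077538100, 1347860993700

row 28: T[28][19]=19·229268487458010+3270191625210510=7626292886912700  T[28][20]=20·12246296312250+229268487458010=474194413703010  T[28][21]=21·495564056130+12246296312250=22653141490980  T[28][22]=22·15015551265+495564056130=825906183960  T[28][23]=23·333832005+15015551265=22693687380
row 29: T[29][20]=20·474194413703010+7626292886912700=17110181160972900  T[29][21]=21·22653141490980+474194413703010=949910385013590  T[29][22]=22·825906183960+22653141490980=40823077538100  T[29][23]=23·22693687380+825906183960=1347860993700
Read S(29,20) = 17110181160972900, S(29,21) = 949910385013590, S(29,22) = 40823077538100, S(29,23) = 1347860993700.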